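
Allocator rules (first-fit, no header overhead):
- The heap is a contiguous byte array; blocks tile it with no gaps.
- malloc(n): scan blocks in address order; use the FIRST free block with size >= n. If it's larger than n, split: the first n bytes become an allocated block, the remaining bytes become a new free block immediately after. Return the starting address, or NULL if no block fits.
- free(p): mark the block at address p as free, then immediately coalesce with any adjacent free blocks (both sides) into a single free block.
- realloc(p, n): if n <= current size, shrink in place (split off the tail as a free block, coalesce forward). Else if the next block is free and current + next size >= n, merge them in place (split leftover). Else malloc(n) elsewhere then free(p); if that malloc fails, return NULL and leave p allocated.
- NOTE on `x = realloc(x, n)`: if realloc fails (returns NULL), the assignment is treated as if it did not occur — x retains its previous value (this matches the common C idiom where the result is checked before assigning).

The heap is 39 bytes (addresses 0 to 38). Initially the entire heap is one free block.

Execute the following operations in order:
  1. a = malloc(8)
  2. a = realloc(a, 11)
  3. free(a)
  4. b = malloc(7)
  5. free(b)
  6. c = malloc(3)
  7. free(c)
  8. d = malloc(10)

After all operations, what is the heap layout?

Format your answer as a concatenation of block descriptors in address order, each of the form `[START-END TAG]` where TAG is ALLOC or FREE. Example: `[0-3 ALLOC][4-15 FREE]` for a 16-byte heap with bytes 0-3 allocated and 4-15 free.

Op 1: a = malloc(8) -> a = 0; heap: [0-7 ALLOC][8-38 FREE]
Op 2: a = realloc(a, 11) -> a = 0; heap: [0-10 ALLOC][11-38 FREE]
Op 3: free(a) -> (freed a); heap: [0-38 FREE]
Op 4: b = malloc(7) -> b = 0; heap: [0-6 ALLOC][7-38 FREE]
Op 5: free(b) -> (freed b); heap: [0-38 FREE]
Op 6: c = malloc(3) -> c = 0; heap: [0-2 ALLOC][3-38 FREE]
Op 7: free(c) -> (freed c); heap: [0-38 FREE]
Op 8: d = malloc(10) -> d = 0; heap: [0-9 ALLOC][10-38 FREE]

Answer: [0-9 ALLOC][10-38 FREE]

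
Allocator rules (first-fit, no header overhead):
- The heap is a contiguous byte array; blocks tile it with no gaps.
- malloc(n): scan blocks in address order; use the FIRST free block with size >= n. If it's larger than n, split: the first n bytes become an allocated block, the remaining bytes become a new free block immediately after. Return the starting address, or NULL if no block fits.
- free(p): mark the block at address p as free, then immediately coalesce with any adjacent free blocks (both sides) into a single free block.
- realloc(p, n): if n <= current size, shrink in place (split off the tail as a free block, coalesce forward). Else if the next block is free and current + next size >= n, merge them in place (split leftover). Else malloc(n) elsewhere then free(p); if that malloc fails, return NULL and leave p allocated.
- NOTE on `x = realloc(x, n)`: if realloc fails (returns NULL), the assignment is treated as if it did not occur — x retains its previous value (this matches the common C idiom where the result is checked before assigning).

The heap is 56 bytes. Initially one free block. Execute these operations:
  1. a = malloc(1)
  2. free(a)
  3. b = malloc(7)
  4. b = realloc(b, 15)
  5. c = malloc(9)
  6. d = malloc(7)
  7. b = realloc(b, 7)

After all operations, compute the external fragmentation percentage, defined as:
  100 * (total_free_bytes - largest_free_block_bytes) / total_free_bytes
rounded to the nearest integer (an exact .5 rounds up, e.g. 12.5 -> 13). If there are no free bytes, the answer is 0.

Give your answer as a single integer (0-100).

Answer: 24

Derivation:
Op 1: a = malloc(1) -> a = 0; heap: [0-0 ALLOC][1-55 FREE]
Op 2: free(a) -> (freed a); heap: [0-55 FREE]
Op 3: b = malloc(7) -> b = 0; heap: [0-6 ALLOC][7-55 FREE]
Op 4: b = realloc(b, 15) -> b = 0; heap: [0-14 ALLOC][15-55 FREE]
Op 5: c = malloc(9) -> c = 15; heap: [0-14 ALLOC][15-23 ALLOC][24-55 FREE]
Op 6: d = malloc(7) -> d = 24; heap: [0-14 ALLOC][15-23 ALLOC][24-30 ALLOC][31-55 FREE]
Op 7: b = realloc(b, 7) -> b = 0; heap: [0-6 ALLOC][7-14 FREE][15-23 ALLOC][24-30 ALLOC][31-55 FREE]
Free blocks: [8 25] total_free=33 largest=25 -> 100*(33-25)/33 = 800/33 ≈ 24.242 -> rounds to 24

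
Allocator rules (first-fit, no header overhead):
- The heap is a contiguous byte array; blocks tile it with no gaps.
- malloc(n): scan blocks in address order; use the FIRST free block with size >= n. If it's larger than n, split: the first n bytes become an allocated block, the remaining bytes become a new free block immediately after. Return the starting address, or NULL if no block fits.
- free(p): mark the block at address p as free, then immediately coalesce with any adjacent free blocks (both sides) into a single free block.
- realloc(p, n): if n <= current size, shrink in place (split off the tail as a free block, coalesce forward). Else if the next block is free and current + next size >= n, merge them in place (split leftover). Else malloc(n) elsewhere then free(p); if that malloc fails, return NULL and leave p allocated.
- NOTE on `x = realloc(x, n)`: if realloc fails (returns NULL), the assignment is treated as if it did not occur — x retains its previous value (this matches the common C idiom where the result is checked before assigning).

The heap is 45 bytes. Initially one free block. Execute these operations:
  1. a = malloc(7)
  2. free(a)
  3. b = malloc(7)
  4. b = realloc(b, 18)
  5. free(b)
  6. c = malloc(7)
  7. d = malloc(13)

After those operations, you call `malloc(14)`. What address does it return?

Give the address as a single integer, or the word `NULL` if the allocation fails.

Op 1: a = malloc(7) -> a = 0; heap: [0-6 ALLOC][7-44 FREE]
Op 2: free(a) -> (freed a); heap: [0-44 FREE]
Op 3: b = malloc(7) -> b = 0; heap: [0-6 ALLOC][7-44 FREE]
Op 4: b = realloc(b, 18) -> b = 0; heap: [0-17 ALLOC][18-44 FREE]
Op 5: free(b) -> (freed b); heap: [0-44 FREE]
Op 6: c = malloc(7) -> c = 0; heap: [0-6 ALLOC][7-44 FREE]
Op 7: d = malloc(13) -> d = 7; heap: [0-6 ALLOC][7-19 ALLOC][20-44 FREE]
malloc(14): first-fit scan over [0-6 ALLOC][7-19 ALLOC][20-44 FREE] -> 20

Answer: 20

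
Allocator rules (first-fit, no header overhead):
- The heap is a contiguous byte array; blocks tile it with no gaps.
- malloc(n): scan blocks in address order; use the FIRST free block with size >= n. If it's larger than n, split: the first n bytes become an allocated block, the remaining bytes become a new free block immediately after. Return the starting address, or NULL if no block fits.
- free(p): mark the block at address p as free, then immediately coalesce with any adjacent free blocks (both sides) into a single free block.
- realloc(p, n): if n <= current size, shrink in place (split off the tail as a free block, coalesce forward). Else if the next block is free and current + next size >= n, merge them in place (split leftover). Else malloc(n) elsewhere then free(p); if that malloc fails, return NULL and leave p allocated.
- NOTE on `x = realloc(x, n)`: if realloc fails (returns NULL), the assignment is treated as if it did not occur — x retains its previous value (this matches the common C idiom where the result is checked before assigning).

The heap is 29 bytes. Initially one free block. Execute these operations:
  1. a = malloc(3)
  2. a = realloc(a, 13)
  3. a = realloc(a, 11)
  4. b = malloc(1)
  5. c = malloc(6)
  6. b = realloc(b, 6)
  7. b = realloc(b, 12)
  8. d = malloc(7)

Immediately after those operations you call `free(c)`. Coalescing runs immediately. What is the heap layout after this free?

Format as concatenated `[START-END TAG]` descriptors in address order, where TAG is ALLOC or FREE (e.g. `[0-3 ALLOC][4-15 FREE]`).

Op 1: a = malloc(3) -> a = 0; heap: [0-2 ALLOC][3-28 FREE]
Op 2: a = realloc(a, 13) -> a = 0; heap: [0-12 ALLOC][13-28 FREE]
Op 3: a = realloc(a, 11) -> a = 0; heap: [0-10 ALLOC][11-28 FREE]
Op 4: b = malloc(1) -> b = 11; heap: [0-10 ALLOC][11-11 ALLOC][12-28 FREE]
Op 5: c = malloc(6) -> c = 12; heap: [0-10 ALLOC][11-11 ALLOC][12-17 ALLOC][18-28 FREE]
Op 6: b = realloc(b, 6) -> b = 18; heap: [0-10 ALLOC][11-11 FREE][12-17 ALLOC][18-23 ALLOC][24-28 FREE]
Op 7: b = realloc(b, 12) -> NULL (b unchanged); heap: [0-10 ALLOC][11-11 FREE][12-17 ALLOC][18-23 ALLOC][24-28 FREE]
Op 8: d = malloc(7) -> d = NULL; heap: [0-10 ALLOC][11-11 FREE][12-17 ALLOC][18-23 ALLOC][24-28 FREE]
free(c): c = 12 -> block [12-17 ALLOC]; mark free, coalesce with adjacent free neighbors -> [0-10 ALLOC][11-17 FREE][18-23 ALLOC][24-28 FREE]

Answer: [0-10 ALLOC][11-17 FREE][18-23 ALLOC][24-28 FREE]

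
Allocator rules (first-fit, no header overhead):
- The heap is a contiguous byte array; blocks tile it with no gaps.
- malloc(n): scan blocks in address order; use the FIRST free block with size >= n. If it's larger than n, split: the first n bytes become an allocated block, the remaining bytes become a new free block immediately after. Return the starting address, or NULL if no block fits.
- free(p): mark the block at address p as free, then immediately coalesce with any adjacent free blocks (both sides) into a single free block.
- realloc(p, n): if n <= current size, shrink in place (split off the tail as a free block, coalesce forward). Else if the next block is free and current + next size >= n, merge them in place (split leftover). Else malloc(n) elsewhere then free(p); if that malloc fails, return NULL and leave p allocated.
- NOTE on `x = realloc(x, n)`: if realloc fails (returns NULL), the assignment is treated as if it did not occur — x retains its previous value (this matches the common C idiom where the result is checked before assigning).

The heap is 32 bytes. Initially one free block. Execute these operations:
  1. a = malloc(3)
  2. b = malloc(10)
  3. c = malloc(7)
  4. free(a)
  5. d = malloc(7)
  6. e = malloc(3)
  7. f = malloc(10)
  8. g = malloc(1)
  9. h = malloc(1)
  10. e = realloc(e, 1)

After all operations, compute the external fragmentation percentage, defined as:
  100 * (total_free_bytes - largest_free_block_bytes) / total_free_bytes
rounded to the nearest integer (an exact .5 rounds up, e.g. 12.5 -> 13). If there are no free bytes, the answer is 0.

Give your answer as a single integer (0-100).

Answer: 40

Derivation:
Op 1: a = malloc(3) -> a = 0; heap: [0-2 ALLOC][3-31 FREE]
Op 2: b = malloc(10) -> b = 3; heap: [0-2 ALLOC][3-12 ALLOC][13-31 FREE]
Op 3: c = malloc(7) -> c = 13; heap: [0-2 ALLOC][3-12 ALLOC][13-19 ALLOC][20-31 FREE]
Op 4: free(a) -> (freed a); heap: [0-2 FREE][3-12 ALLOC][13-19 ALLOC][20-31 FREE]
Op 5: d = malloc(7) -> d = 20; heap: [0-2 FREE][3-12 ALLOC][13-19 ALLOC][20-26 ALLOC][27-31 FREE]
Op 6: e = malloc(3) -> e = 0; heap: [0-2 ALLOC][3-12 ALLOC][13-19 ALLOC][20-26 ALLOC][27-31 FREE]
Op 7: f = malloc(10) -> f = NULL; heap: [0-2 ALLOC][3-12 ALLOC][13-19 ALLOC][20-26 ALLOC][27-31 FREE]
Op 8: g = malloc(1) -> g = 27; heap: [0-2 ALLOC][3-12 ALLOC][13-19 ALLOC][20-26 ALLOC][27-27 ALLOC][28-31 FREE]
Op 9: h = malloc(1) -> h = 28; heap: [0-2 ALLOC][3-12 ALLOC][13-19 ALLOC][20-26 ALLOC][27-27 ALLOC][28-28 ALLOC][29-31 FREE]
Op 10: e = realloc(e, 1) -> e = 0; heap: [0-0 ALLOC][1-2 FREE][3-12 ALLOC][13-19 ALLOC][20-26 ALLOC][27-27 ALLOC][28-28 ALLOC][29-31 FREE]
Free blocks: [2 3] total_free=5 largest=3 -> 100*(5-3)/5 = 200/5 = 40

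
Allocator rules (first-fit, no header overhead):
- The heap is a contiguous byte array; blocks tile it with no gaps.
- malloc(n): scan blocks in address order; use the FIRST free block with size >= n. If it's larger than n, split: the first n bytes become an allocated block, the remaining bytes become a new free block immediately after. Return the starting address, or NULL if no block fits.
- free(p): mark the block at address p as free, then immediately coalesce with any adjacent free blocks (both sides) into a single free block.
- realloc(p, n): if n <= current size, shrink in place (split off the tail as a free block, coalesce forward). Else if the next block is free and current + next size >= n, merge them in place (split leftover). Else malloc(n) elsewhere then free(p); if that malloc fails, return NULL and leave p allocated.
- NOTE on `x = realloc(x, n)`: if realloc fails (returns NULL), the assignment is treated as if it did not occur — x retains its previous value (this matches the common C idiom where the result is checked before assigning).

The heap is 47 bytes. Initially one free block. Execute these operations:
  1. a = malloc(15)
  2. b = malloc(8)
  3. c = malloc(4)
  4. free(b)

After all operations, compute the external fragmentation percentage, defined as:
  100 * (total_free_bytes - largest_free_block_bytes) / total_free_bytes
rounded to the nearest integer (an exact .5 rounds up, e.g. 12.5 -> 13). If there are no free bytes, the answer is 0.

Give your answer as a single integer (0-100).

Op 1: a = malloc(15) -> a = 0; heap: [0-14 ALLOC][15-46 FREE]
Op 2: b = malloc(8) -> b = 15; heap: [0-14 ALLOC][15-22 ALLOC][23-46 FREE]
Op 3: c = malloc(4) -> c = 23; heap: [0-14 ALLOC][15-22 ALLOC][23-26 ALLOC][27-46 FREE]
Op 4: free(b) -> (freed b); heap: [0-14 ALLOC][15-22 FREE][23-26 ALLOC][27-46 FREE]
Free blocks: [8 20] total_free=28 largest=20 -> 100*(28-20)/28 = 800/28 ≈ 28.571 -> rounds to 29

Answer: 29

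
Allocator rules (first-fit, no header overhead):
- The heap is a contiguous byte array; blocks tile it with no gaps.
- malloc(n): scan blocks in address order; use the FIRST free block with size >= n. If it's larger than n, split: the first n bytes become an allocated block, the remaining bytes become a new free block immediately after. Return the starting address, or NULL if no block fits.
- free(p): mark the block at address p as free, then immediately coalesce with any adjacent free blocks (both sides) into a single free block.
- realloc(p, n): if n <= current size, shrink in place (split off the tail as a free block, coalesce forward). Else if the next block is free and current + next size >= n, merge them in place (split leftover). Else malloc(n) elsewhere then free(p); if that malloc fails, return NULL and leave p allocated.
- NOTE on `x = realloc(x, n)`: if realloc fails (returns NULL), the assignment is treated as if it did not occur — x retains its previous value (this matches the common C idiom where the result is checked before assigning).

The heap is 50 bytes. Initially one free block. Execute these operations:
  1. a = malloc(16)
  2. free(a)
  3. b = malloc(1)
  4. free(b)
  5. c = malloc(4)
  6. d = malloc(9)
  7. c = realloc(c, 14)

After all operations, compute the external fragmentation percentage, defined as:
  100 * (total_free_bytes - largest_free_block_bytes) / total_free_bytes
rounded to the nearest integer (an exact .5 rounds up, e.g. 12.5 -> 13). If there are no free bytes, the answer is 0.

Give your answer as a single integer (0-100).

Answer: 15

Derivation:
Op 1: a = malloc(16) -> a = 0; heap: [0-15 ALLOC][16-49 FREE]
Op 2: free(a) -> (freed a); heap: [0-49 FREE]
Op 3: b = malloc(1) -> b = 0; heap: [0-0 ALLOC][1-49 FREE]
Op 4: free(b) -> (freed b); heap: [0-49 FREE]
Op 5: c = malloc(4) -> c = 0; heap: [0-3 ALLOC][4-49 FREE]
Op 6: d = malloc(9) -> d = 4; heap: [0-3 ALLOC][4-12 ALLOC][13-49 FREE]
Op 7: c = realloc(c, 14) -> c = 13; heap: [0-3 FREE][4-12 ALLOC][13-26 ALLOC][27-49 FREE]
Free blocks: [4 23] total_free=27 largest=23 -> 100*(27-23)/27 = 400/27 ≈ 14.815 -> rounds to 15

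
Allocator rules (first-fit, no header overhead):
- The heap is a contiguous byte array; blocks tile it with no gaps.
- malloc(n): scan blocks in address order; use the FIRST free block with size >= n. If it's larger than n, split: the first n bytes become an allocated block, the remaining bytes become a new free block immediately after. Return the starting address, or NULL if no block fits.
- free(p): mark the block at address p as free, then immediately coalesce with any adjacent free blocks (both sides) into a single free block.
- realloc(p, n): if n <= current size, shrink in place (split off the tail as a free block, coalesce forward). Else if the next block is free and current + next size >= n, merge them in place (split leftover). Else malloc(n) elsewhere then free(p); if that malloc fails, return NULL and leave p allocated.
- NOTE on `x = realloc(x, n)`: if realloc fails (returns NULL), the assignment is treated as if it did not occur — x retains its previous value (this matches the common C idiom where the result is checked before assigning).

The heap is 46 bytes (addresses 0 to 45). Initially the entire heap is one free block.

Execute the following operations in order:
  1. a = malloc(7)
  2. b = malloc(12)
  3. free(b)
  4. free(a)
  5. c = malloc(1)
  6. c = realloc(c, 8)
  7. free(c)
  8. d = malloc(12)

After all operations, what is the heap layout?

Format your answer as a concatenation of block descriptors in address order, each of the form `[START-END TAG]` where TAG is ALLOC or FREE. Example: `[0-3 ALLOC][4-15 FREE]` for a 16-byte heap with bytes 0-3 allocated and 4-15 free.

Answer: [0-11 ALLOC][12-45 FREE]

Derivation:
Op 1: a = malloc(7) -> a = 0; heap: [0-6 ALLOC][7-45 FREE]
Op 2: b = malloc(12) -> b = 7; heap: [0-6 ALLOC][7-18 ALLOC][19-45 FREE]
Op 3: free(b) -> (freed b); heap: [0-6 ALLOC][7-45 FREE]
Op 4: free(a) -> (freed a); heap: [0-45 FREE]
Op 5: c = malloc(1) -> c = 0; heap: [0-0 ALLOC][1-45 FREE]
Op 6: c = realloc(c, 8) -> c = 0; heap: [0-7 ALLOC][8-45 FREE]
Op 7: free(c) -> (freed c); heap: [0-45 FREE]
Op 8: d = malloc(12) -> d = 0; heap: [0-11 ALLOC][12-45 FREE]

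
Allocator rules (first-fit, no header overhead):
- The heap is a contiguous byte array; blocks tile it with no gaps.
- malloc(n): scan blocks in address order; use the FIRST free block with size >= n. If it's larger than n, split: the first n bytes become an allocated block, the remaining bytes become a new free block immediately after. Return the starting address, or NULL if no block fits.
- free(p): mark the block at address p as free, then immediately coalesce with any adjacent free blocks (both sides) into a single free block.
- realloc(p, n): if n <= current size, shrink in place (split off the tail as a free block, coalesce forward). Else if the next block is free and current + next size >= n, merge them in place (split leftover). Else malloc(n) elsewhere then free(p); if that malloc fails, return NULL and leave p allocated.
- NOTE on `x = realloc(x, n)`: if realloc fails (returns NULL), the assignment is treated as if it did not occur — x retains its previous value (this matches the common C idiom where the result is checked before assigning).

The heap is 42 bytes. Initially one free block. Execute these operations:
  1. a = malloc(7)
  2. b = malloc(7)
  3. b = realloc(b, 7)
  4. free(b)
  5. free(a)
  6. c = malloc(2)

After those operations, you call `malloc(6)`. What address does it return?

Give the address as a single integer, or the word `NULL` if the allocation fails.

Answer: 2

Derivation:
Op 1: a = malloc(7) -> a = 0; heap: [0-6 ALLOC][7-41 FREE]
Op 2: b = malloc(7) -> b = 7; heap: [0-6 ALLOC][7-13 ALLOC][14-41 FREE]
Op 3: b = realloc(b, 7) -> b = 7; heap: [0-6 ALLOC][7-13 ALLOC][14-41 FREE]
Op 4: free(b) -> (freed b); heap: [0-6 ALLOC][7-41 FREE]
Op 5: free(a) -> (freed a); heap: [0-41 FREE]
Op 6: c = malloc(2) -> c = 0; heap: [0-1 ALLOC][2-41 FREE]
malloc(6): first-fit scan over [0-1 ALLOC][2-41 FREE] -> 2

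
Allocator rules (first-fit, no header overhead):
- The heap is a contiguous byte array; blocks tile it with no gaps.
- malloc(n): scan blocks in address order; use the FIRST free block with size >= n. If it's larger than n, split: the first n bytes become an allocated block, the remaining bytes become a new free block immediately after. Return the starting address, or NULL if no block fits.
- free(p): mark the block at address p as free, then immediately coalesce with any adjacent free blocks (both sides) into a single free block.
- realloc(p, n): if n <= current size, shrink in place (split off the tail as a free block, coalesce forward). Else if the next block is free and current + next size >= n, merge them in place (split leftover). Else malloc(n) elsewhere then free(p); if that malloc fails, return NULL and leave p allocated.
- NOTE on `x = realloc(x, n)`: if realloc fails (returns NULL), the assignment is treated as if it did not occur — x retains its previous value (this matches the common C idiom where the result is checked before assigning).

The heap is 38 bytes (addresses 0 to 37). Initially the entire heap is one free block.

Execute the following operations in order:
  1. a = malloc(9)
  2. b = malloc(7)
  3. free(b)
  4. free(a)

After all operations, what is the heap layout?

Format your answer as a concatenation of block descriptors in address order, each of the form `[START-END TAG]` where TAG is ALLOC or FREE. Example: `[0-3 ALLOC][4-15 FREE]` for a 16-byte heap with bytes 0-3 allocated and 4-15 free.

Op 1: a = malloc(9) -> a = 0; heap: [0-8 ALLOC][9-37 FREE]
Op 2: b = malloc(7) -> b = 9; heap: [0-8 ALLOC][9-15 ALLOC][16-37 FREE]
Op 3: free(b) -> (freed b); heap: [0-8 ALLOC][9-37 FREE]
Op 4: free(a) -> (freed a); heap: [0-37 FREE]

Answer: [0-37 FREE]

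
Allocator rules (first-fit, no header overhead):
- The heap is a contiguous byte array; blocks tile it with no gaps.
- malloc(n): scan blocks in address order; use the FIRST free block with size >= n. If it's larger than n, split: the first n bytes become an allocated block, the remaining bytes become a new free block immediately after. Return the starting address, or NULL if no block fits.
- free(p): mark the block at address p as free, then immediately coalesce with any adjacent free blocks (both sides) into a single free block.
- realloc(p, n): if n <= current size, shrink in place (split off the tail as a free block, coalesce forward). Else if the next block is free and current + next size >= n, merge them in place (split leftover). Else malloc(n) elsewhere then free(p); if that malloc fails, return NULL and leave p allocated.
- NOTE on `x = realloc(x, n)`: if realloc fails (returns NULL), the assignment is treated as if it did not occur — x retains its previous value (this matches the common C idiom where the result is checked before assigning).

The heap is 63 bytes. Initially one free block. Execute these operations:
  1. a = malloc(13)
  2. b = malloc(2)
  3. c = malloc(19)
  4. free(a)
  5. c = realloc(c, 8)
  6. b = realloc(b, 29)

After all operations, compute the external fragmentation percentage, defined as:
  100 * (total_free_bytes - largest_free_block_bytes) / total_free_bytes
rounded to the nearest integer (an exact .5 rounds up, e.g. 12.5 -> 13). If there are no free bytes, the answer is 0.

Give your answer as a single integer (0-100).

Answer: 42

Derivation:
Op 1: a = malloc(13) -> a = 0; heap: [0-12 ALLOC][13-62 FREE]
Op 2: b = malloc(2) -> b = 13; heap: [0-12 ALLOC][13-14 ALLOC][15-62 FREE]
Op 3: c = malloc(19) -> c = 15; heap: [0-12 ALLOC][13-14 ALLOC][15-33 ALLOC][34-62 FREE]
Op 4: free(a) -> (freed a); heap: [0-12 FREE][13-14 ALLOC][15-33 ALLOC][34-62 FREE]
Op 5: c = realloc(c, 8) -> c = 15; heap: [0-12 FREE][13-14 ALLOC][15-22 ALLOC][23-62 FREE]
Op 6: b = realloc(b, 29) -> b = 23; heap: [0-14 FREE][15-22 ALLOC][23-51 ALLOC][52-62 FREE]
Free blocks: [15 11] total_free=26 largest=15 -> 100*(26-15)/26 = 1100/26 ≈ 42.308 -> rounds to 42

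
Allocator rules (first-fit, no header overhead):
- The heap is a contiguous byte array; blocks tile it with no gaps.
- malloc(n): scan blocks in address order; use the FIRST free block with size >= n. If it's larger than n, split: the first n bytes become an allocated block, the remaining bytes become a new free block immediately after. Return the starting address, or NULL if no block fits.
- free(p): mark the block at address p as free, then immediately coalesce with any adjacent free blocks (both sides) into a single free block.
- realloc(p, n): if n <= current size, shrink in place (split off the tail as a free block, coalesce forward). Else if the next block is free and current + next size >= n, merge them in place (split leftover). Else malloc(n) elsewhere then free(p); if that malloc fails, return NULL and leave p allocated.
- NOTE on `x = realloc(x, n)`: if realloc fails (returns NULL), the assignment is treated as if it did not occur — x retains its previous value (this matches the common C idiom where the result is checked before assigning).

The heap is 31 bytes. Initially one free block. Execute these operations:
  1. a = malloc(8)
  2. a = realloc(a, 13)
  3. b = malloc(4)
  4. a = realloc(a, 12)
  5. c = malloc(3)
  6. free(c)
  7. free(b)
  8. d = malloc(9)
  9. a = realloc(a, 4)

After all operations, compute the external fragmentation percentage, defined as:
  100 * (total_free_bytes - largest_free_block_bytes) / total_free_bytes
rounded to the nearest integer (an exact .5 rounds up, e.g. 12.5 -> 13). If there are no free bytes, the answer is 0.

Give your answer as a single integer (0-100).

Op 1: a = malloc(8) -> a = 0; heap: [0-7 ALLOC][8-30 FREE]
Op 2: a = realloc(a, 13) -> a = 0; heap: [0-12 ALLOC][13-30 FREE]
Op 3: b = malloc(4) -> b = 13; heap: [0-12 ALLOC][13-16 ALLOC][17-30 FREE]
Op 4: a = realloc(a, 12) -> a = 0; heap: [0-11 ALLOC][12-12 FREE][13-16 ALLOC][17-30 FREE]
Op 5: c = malloc(3) -> c = 17; heap: [0-11 ALLOC][12-12 FREE][13-16 ALLOC][17-19 ALLOC][20-30 FREE]
Op 6: free(c) -> (freed c); heap: [0-11 ALLOC][12-12 FREE][13-16 ALLOC][17-30 FREE]
Op 7: free(b) -> (freed b); heap: [0-11 ALLOC][12-30 FREE]
Op 8: d = malloc(9) -> d = 12; heap: [0-11 ALLOC][12-20 ALLOC][21-30 FREE]
Op 9: a = realloc(a, 4) -> a = 0; heap: [0-3 ALLOC][4-11 FREE][12-20 ALLOC][21-30 FREE]
Free blocks: [8 10] total_free=18 largest=10 -> 100*(18-10)/18 = 800/18 ≈ 44.444 -> rounds to 44

Answer: 44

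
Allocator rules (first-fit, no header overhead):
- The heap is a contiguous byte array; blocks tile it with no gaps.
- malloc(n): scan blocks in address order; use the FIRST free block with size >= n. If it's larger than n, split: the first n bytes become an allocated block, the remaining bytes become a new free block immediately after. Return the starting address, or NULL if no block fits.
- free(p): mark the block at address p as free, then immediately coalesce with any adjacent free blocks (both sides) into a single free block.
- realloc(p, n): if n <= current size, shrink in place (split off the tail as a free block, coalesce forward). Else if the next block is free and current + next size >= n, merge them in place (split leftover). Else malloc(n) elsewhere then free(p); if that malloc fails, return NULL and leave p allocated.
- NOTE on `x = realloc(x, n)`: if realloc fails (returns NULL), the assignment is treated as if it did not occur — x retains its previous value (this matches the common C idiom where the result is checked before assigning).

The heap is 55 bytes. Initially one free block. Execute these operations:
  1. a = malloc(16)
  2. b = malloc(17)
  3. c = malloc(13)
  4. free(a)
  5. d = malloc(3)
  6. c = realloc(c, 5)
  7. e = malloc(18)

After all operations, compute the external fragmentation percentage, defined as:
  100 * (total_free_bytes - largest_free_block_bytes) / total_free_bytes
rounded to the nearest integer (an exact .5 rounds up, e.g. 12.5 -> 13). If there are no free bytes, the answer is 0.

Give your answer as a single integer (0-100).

Op 1: a = malloc(16) -> a = 0; heap: [0-15 ALLOC][16-54 FREE]
Op 2: b = malloc(17) -> b = 16; heap: [0-15 ALLOC][16-32 ALLOC][33-54 FREE]
Op 3: c = malloc(13) -> c = 33; heap: [0-15 ALLOC][16-32 ALLOC][33-45 ALLOC][46-54 FREE]
Op 4: free(a) -> (freed a); heap: [0-15 FREE][16-32 ALLOC][33-45 ALLOC][46-54 FREE]
Op 5: d = malloc(3) -> d = 0; heap: [0-2 ALLOC][3-15 FREE][16-32 ALLOC][33-45 ALLOC][46-54 FREE]
Op 6: c = realloc(c, 5) -> c = 33; heap: [0-2 ALLOC][3-15 FREE][16-32 ALLOC][33-37 ALLOC][38-54 FREE]
Op 7: e = malloc(18) -> e = NULL; heap: [0-2 ALLOC][3-15 FREE][16-32 ALLOC][33-37 ALLOC][38-54 FREE]
Free blocks: [13 17] total_free=30 largest=17 -> 100*(30-17)/30 = 1300/30 ≈ 43.333 -> rounds to 43

Answer: 43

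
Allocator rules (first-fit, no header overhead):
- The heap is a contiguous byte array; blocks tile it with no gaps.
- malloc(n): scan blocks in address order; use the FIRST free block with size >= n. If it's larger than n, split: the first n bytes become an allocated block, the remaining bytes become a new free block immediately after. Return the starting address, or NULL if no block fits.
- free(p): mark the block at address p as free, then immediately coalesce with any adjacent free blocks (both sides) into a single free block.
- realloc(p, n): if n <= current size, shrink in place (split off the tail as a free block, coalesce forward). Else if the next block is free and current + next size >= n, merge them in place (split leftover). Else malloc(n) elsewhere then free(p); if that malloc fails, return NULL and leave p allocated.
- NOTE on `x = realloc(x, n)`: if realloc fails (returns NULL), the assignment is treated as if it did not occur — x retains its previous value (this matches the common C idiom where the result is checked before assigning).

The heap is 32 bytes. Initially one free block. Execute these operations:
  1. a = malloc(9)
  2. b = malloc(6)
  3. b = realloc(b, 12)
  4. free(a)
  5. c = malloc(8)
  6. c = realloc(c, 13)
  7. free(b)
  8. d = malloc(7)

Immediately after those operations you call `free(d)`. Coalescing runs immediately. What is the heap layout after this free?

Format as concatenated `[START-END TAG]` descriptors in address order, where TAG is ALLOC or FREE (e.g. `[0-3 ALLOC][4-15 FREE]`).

Answer: [0-7 ALLOC][8-31 FREE]

Derivation:
Op 1: a = malloc(9) -> a = 0; heap: [0-8 ALLOC][9-31 FREE]
Op 2: b = malloc(6) -> b = 9; heap: [0-8 ALLOC][9-14 ALLOC][15-31 FREE]
Op 3: b = realloc(b, 12) -> b = 9; heap: [0-8 ALLOC][9-20 ALLOC][21-31 FREE]
Op 4: free(a) -> (freed a); heap: [0-8 FREE][9-20 ALLOC][21-31 FREE]
Op 5: c = malloc(8) -> c = 0; heap: [0-7 ALLOC][8-8 FREE][9-20 ALLOC][21-31 FREE]
Op 6: c = realloc(c, 13) -> NULL (c unchanged); heap: [0-7 ALLOC][8-8 FREE][9-20 ALLOC][21-31 FREE]
Op 7: free(b) -> (freed b); heap: [0-7 ALLOC][8-31 FREE]
Op 8: d = malloc(7) -> d = 8; heap: [0-7 ALLOC][8-14 ALLOC][15-31 FREE]
free(d): d = 8 -> block [8-14 ALLOC]; mark free, coalesce with adjacent free neighbors -> [0-7 ALLOC][8-31 FREE]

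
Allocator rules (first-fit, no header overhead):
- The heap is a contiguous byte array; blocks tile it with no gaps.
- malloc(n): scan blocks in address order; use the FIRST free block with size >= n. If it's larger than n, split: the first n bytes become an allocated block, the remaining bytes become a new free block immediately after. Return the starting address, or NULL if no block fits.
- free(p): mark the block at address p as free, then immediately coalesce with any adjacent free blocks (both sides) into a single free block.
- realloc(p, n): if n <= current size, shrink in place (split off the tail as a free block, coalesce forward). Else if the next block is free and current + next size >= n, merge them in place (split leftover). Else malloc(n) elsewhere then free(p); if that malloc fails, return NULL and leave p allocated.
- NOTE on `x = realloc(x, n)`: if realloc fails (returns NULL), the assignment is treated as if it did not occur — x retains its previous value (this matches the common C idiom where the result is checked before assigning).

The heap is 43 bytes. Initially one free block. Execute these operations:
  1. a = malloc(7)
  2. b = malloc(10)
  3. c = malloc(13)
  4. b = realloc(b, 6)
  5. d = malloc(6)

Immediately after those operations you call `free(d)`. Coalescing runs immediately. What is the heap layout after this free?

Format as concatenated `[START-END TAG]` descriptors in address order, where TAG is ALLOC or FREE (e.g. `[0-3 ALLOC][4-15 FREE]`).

Answer: [0-6 ALLOC][7-12 ALLOC][13-16 FREE][17-29 ALLOC][30-42 FREE]

Derivation:
Op 1: a = malloc(7) -> a = 0; heap: [0-6 ALLOC][7-42 FREE]
Op 2: b = malloc(10) -> b = 7; heap: [0-6 ALLOC][7-16 ALLOC][17-42 FREE]
Op 3: c = malloc(13) -> c = 17; heap: [0-6 ALLOC][7-16 ALLOC][17-29 ALLOC][30-42 FREE]
Op 4: b = realloc(b, 6) -> b = 7; heap: [0-6 ALLOC][7-12 ALLOC][13-16 FREE][17-29 ALLOC][30-42 FREE]
Op 5: d = malloc(6) -> d = 30; heap: [0-6 ALLOC][7-12 ALLOC][13-16 FREE][17-29 ALLOC][30-35 ALLOC][36-42 FREE]
free(d): d = 30 -> block [30-35 ALLOC]; mark free, coalesce with adjacent free neighbors -> [0-6 ALLOC][7-12 ALLOC][13-16 FREE][17-29 ALLOC][30-42 FREE]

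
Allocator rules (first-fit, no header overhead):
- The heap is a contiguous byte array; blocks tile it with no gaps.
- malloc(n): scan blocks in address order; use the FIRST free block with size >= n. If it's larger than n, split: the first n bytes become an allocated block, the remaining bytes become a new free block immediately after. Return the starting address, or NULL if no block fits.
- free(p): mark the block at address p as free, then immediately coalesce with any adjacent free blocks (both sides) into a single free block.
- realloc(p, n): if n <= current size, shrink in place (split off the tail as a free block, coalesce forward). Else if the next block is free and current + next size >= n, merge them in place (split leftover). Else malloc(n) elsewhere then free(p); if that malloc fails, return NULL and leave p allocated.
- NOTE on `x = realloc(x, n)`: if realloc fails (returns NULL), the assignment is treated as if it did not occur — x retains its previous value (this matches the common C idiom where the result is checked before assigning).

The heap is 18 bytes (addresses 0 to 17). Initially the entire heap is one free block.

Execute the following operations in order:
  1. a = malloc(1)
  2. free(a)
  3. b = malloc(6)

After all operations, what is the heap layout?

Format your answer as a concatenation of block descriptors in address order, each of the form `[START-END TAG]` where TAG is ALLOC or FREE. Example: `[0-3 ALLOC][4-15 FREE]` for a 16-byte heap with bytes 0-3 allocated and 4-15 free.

Answer: [0-5 ALLOC][6-17 FREE]

Derivation:
Op 1: a = malloc(1) -> a = 0; heap: [0-0 ALLOC][1-17 FREE]
Op 2: free(a) -> (freed a); heap: [0-17 FREE]
Op 3: b = malloc(6) -> b = 0; heap: [0-5 ALLOC][6-17 FREE]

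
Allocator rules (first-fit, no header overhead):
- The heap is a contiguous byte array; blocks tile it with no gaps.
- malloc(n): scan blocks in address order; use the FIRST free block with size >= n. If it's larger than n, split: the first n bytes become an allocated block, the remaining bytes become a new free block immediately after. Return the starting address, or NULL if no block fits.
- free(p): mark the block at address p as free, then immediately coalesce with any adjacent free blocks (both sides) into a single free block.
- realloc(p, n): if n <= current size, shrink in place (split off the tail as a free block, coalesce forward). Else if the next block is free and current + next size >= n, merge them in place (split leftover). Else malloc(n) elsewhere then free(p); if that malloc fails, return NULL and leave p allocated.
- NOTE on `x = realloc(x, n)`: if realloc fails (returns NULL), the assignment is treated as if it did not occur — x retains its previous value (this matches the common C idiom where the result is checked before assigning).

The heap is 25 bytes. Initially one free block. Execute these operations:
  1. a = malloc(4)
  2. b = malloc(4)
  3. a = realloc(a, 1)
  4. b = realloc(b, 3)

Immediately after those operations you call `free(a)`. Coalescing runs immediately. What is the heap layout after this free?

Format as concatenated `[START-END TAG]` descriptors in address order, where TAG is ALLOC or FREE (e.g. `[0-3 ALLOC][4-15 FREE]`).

Op 1: a = malloc(4) -> a = 0; heap: [0-3 ALLOC][4-24 FREE]
Op 2: b = malloc(4) -> b = 4; heap: [0-3 ALLOC][4-7 ALLOC][8-24 FREE]
Op 3: a = realloc(a, 1) -> a = 0; heap: [0-0 ALLOC][1-3 FREE][4-7 ALLOC][8-24 FREE]
Op 4: b = realloc(b, 3) -> b = 4; heap: [0-0 ALLOC][1-3 FREE][4-6 ALLOC][7-24 FREE]
free(a): a = 0 -> block [0-0 ALLOC]; mark free, coalesce with adjacent free neighbors -> [0-3 FREE][4-6 ALLOC][7-24 FREE]

Answer: [0-3 FREE][4-6 ALLOC][7-24 FREE]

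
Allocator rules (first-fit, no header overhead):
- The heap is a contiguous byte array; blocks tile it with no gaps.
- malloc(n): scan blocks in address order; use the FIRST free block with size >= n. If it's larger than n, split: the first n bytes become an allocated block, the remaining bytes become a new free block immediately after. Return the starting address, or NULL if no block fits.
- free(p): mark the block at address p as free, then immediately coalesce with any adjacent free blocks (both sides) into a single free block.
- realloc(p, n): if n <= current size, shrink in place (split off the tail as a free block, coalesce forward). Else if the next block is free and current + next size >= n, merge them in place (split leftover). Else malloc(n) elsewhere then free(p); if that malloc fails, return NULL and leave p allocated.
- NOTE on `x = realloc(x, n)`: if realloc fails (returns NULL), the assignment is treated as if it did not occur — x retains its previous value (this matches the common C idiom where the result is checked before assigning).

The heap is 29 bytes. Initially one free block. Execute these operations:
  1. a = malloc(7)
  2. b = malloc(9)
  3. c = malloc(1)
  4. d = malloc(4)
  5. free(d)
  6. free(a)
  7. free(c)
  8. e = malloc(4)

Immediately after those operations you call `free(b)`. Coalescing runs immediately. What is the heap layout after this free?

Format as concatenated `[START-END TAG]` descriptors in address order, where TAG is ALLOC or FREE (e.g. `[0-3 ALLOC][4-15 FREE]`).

Answer: [0-3 ALLOC][4-28 FREE]

Derivation:
Op 1: a = malloc(7) -> a = 0; heap: [0-6 ALLOC][7-28 FREE]
Op 2: b = malloc(9) -> b = 7; heap: [0-6 ALLOC][7-15 ALLOC][16-28 FREE]
Op 3: c = malloc(1) -> c = 16; heap: [0-6 ALLOC][7-15 ALLOC][16-16 ALLOC][17-28 FREE]
Op 4: d = malloc(4) -> d = 17; heap: [0-6 ALLOC][7-15 ALLOC][16-16 ALLOC][17-20 ALLOC][21-28 FREE]
Op 5: free(d) -> (freed d); heap: [0-6 ALLOC][7-15 ALLOC][16-16 ALLOC][17-28 FREE]
Op 6: free(a) -> (freed a); heap: [0-6 FREE][7-15 ALLOC][16-16 ALLOC][17-28 FREE]
Op 7: free(c) -> (freed c); heap: [0-6 FREE][7-15 ALLOC][16-28 FREE]
Op 8: e = malloc(4) -> e = 0; heap: [0-3 ALLOC][4-6 FREE][7-15 ALLOC][16-28 FREE]
free(b): b = 7 -> block [7-15 ALLOC]; mark free, coalesce with adjacent free neighbors -> [0-3 ALLOC][4-28 FREE]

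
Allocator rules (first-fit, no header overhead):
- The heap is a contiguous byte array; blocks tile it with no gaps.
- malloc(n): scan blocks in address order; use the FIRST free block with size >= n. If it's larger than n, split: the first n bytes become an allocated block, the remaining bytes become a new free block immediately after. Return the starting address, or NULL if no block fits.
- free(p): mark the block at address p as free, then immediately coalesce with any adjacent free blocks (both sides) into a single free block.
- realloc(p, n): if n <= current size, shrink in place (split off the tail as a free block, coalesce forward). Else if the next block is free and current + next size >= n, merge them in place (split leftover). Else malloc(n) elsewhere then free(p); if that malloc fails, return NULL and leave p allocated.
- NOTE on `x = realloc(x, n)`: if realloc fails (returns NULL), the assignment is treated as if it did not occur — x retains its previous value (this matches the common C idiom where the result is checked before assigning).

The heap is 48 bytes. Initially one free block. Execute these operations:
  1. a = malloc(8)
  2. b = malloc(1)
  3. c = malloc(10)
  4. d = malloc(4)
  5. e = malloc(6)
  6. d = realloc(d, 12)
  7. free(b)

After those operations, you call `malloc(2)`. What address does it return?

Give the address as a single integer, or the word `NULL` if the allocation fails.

Answer: 19

Derivation:
Op 1: a = malloc(8) -> a = 0; heap: [0-7 ALLOC][8-47 FREE]
Op 2: b = malloc(1) -> b = 8; heap: [0-7 ALLOC][8-8 ALLOC][9-47 FREE]
Op 3: c = malloc(10) -> c = 9; heap: [0-7 ALLOC][8-8 ALLOC][9-18 ALLOC][19-47 FREE]
Op 4: d = malloc(4) -> d = 19; heap: [0-7 ALLOC][8-8 ALLOC][9-18 ALLOC][19-22 ALLOC][23-47 FREE]
Op 5: e = malloc(6) -> e = 23; heap: [0-7 ALLOC][8-8 ALLOC][9-18 ALLOC][19-22 ALLOC][23-28 ALLOC][29-47 FREE]
Op 6: d = realloc(d, 12) -> d = 29; heap: [0-7 ALLOC][8-8 ALLOC][9-18 ALLOC][19-22 FREE][23-28 ALLOC][29-40 ALLOC][41-47 FREE]
Op 7: free(b) -> (freed b); heap: [0-7 ALLOC][8-8 FREE][9-18 ALLOC][19-22 FREE][23-28 ALLOC][29-40 ALLOC][41-47 FREE]
malloc(2): first-fit scan over [0-7 ALLOC][8-8 FREE][9-18 ALLOC][19-22 FREE][23-28 ALLOC][29-40 ALLOC][41-47 FREE] -> 19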